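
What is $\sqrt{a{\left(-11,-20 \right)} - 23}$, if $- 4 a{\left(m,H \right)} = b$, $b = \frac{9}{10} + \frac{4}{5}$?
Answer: $\frac{i \sqrt{9370}}{20} \approx 4.8399 i$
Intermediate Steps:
$b = \frac{17}{10}$ ($b = 9 \cdot \frac{1}{10} + 4 \cdot \frac{1}{5} = \frac{9}{10} + \frac{4}{5} = \frac{17}{10} \approx 1.7$)
$a{\left(m,H \right)} = - \frac{17}{40}$ ($a{\left(m,H \right)} = \left(- \frac{1}{4}\right) \frac{17}{10} = - \frac{17}{40}$)
$\sqrt{a{\left(-11,-20 \right)} - 23} = \sqrt{- \frac{17}{40} - 23} = \sqrt{- \frac{937}{40}} = \frac{i \sqrt{9370}}{20}$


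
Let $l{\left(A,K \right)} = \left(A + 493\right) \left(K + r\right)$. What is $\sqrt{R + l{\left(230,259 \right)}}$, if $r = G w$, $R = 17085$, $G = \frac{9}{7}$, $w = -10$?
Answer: $\frac{2 \sqrt{2389317}}{7} \approx 441.64$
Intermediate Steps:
$G = \frac{9}{7}$ ($G = 9 \cdot \frac{1}{7} = \frac{9}{7} \approx 1.2857$)
$r = - \frac{90}{7}$ ($r = \frac{9}{7} \left(-10\right) = - \frac{90}{7} \approx -12.857$)
$l{\left(A,K \right)} = \left(493 + A\right) \left(- \frac{90}{7} + K\right)$ ($l{\left(A,K \right)} = \left(A + 493\right) \left(K - \frac{90}{7}\right) = \left(493 + A\right) \left(- \frac{90}{7} + K\right)$)
$\sqrt{R + l{\left(230,259 \right)}} = \sqrt{17085 + \left(- \frac{44370}{7} + 493 \cdot 259 - \frac{20700}{7} + 230 \cdot 259\right)} = \sqrt{17085 + \left(- \frac{44370}{7} + 127687 - \frac{20700}{7} + 59570\right)} = \sqrt{17085 + \frac{1245729}{7}} = \sqrt{\frac{1365324}{7}} = \frac{2 \sqrt{2389317}}{7}$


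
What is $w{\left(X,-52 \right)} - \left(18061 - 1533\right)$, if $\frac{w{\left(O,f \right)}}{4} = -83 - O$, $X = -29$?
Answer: $-16744$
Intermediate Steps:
$w{\left(O,f \right)} = -332 - 4 O$ ($w{\left(O,f \right)} = 4 \left(-83 - O\right) = -332 - 4 O$)
$w{\left(X,-52 \right)} - \left(18061 - 1533\right) = \left(-332 - -116\right) - \left(18061 - 1533\right) = \left(-332 + 116\right) - 16528 = -216 - 16528 = -16744$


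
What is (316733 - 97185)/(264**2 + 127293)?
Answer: 219548/196989 ≈ 1.1145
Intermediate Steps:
(316733 - 97185)/(264**2 + 127293) = 219548/(69696 + 127293) = 219548/196989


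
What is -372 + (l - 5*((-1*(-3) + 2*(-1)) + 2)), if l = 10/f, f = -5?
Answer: -389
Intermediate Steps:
l = -2 (l = 10/(-5) = 10*(-1/5) = -2)
-372 + (l - 5*((-1*(-3) + 2*(-1)) + 2)) = -372 + (-2 - 5*((-1*(-3) + 2*(-1)) + 2)) = -372 + (-2 - 5*((3 - 2) + 2)) = -372 + (-2 - 5*(1 + 2)) = -372 + (-2 - 5*3) = -372 + (-2 - 15) = -372 - 17 = -389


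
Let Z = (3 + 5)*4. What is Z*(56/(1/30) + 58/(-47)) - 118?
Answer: 2519318/47 ≈ 53603.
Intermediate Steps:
Z = 32 (Z = 8*4 = 32)
Z*(56/(1/30) + 58/(-47)) - 118 = 32*(56/(1/30) + 58/(-47)) - 118 = 32*(56/(1/30) + 58*(-1/47)) - 118 = 32*(56*30 - 58/47) - 118 = 32*(1680 - 58/47) - 118 = 32*(78902/47) - 118 = 2524864/47 - 118 = 2519318/47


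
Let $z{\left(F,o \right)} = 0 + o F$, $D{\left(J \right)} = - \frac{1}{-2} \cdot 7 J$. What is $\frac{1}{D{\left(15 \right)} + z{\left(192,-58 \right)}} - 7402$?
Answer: $- \frac{164080136}{22167} \approx -7402.0$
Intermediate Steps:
$D{\left(J \right)} = \frac{7 J}{2}$ ($D{\left(J \right)} = \left(-1\right) \left(- \frac{1}{2}\right) 7 J = \frac{1}{2} \cdot 7 J = \frac{7 J}{2}$)
$z{\left(F,o \right)} = F o$ ($z{\left(F,o \right)} = 0 + F o = F o$)
$\frac{1}{D{\left(15 \right)} + z{\left(192,-58 \right)}} - 7402 = \frac{1}{\frac{7}{2} \cdot 15 + 192 \left(-58\right)} - 7402 = \frac{1}{\frac{105}{2} - 11136} - 7402 = \frac{1}{- \frac{22167}{2}} - 7402 = - \frac{2}{22167} - 7402 = - \frac{164080136}{22167}$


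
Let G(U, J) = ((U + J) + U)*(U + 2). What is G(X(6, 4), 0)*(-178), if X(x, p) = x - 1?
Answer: -12460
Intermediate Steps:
X(x, p) = -1 + x
G(U, J) = (2 + U)*(J + 2*U) (G(U, J) = ((J + U) + U)*(2 + U) = (J + 2*U)*(2 + U) = (2 + U)*(J + 2*U))
G(X(6, 4), 0)*(-178) = (2*0 + 2*(-1 + 6)² + 4*(-1 + 6) + 0*(-1 + 6))*(-178) = (0 + 2*5² + 4*5 + 0*5)*(-178) = (0 + 2*25 + 20 + 0)*(-178) = (0 + 50 + 20 + 0)*(-178) = 70*(-178) = -12460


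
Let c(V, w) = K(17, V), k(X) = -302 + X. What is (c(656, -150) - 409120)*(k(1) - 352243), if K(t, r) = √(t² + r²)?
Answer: 144232801280 - 8813600*√689 ≈ 1.4400e+11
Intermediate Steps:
K(t, r) = √(r² + t²)
c(V, w) = √(289 + V²) (c(V, w) = √(V² + 17²) = √(V² + 289) = √(289 + V²))
(c(656, -150) - 409120)*(k(1) - 352243) = (√(289 + 656²) - 409120)*((-302 + 1) - 352243) = (√(289 + 430336) - 409120)*(-301 - 352243) = (√430625 - 409120)*(-352544) = (25*√689 - 409120)*(-352544) = (-409120 + 25*√689)*(-352544) = 144232801280 - 8813600*√689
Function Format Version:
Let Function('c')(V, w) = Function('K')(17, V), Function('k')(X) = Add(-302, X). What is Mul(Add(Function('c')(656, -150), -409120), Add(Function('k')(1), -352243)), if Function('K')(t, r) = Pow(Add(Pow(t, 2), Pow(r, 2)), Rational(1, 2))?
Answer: Add(144232801280, Mul(-8813600, Pow(689, Rational(1, 2)))) ≈ 1.4400e+11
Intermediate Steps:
Function('K')(t, r) = Pow(Add(Pow(r, 2), Pow(t, 2)), Rational(1, 2))
Function('c')(V, w) = Pow(Add(289, Pow(V, 2)), Rational(1, 2)) (Function('c')(V, w) = Pow(Add(Pow(V, 2), Pow(17, 2)), Rational(1, 2)) = Pow(Add(Pow(V, 2), 289), Rational(1, 2)) = Pow(Add(289, Pow(V, 2)), Rational(1, 2)))
Mul(Add(Function('c')(656, -150), -409120), Add(Function('k')(1), -352243)) = Mul(Add(Pow(Add(289, Pow(656, 2)), Rational(1, 2)), -409120), Add(Add(-302, 1), -352243)) = Mul(Add(Pow(Add(289, 430336), Rational(1, 2)), -409120), Add(-301, -352243)) = Mul(Add(Pow(430625, Rational(1, 2)), -409120), -352544) = Mul(Add(Mul(25, Pow(689, Rational(1, 2))), -409120), -352544) = Mul(Add(-409120, Mul(25, Pow(689, Rational(1, 2)))), -352544) = Add(144232801280, Mul(-8813600, Pow(689, Rational(1, 2))))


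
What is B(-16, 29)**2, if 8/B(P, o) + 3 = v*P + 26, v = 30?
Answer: 64/208849 ≈ 0.00030644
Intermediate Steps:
B(P, o) = 8/(23 + 30*P) (B(P, o) = 8/(-3 + (30*P + 26)) = 8/(-3 + (26 + 30*P)) = 8/(23 + 30*P))
B(-16, 29)**2 = (8/(23 + 30*(-16)))**2 = (8/(23 - 480))**2 = (8/(-457))**2 = (8*(-1/457))**2 = (-8/457)**2 = 64/208849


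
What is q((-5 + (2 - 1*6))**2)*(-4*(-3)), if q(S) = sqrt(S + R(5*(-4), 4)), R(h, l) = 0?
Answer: 108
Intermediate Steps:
q(S) = sqrt(S) (q(S) = sqrt(S + 0) = sqrt(S))
q((-5 + (2 - 1*6))**2)*(-4*(-3)) = sqrt((-5 + (2 - 1*6))**2)*(-4*(-3)) = sqrt((-5 + (2 - 6))**2)*12 = sqrt((-5 - 4)**2)*12 = sqrt((-9)**2)*12 = sqrt(81)*12 = 9*12 = 108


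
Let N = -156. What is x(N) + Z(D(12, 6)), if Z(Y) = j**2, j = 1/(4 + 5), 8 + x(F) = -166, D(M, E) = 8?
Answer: -14093/81 ≈ -173.99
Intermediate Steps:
x(F) = -174 (x(F) = -8 - 166 = -174)
j = 1/9 ≈ 0.11111
Z(Y) = 1/81 (Z(Y) = (1/9)**2 = 1/81)
x(N) + Z(D(12, 6)) = -174 + 1/81 = -14093/81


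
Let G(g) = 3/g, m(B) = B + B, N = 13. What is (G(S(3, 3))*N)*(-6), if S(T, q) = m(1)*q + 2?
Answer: -117/4 ≈ -29.250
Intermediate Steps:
m(B) = 2*B
S(T, q) = 2 + 2*q (S(T, q) = (2*1)*q + 2 = 2*q + 2 = 2 + 2*q)
(G(S(3, 3))*N)*(-6) = ((3/(2 + 2*3))*13)*(-6) = ((3/(2 + 6))*13)*(-6) = ((3/8)*13)*(-6) = (39/8)*(-6) = -117/4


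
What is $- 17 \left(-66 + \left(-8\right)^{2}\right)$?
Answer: $34$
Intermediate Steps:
$- 17 \left(-66 + \left(-8\right)^{2}\right) = - 17 \left(-66 + 64\right) = \left(-17\right) \left(-2\right) = 34$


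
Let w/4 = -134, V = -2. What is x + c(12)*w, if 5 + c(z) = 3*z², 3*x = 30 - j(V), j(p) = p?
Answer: -686584/3 ≈ -2.2886e+5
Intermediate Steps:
w = -536 (w = 4*(-134) = -536)
x = 32/3 (x = (30 - 1*(-2))/3 = (30 + 2)/3 = (⅓)*32 = 32/3 ≈ 10.667)
c(z) = -5 + 3*z²
x + c(12)*w = 32/3 + (-5 + 3*12²)*(-536) = 32/3 + (-5 + 3*144)*(-536) = 32/3 + (-5 + 432)*(-536) = 32/3 + 427*(-536) = 32/3 - 228872 = -686584/3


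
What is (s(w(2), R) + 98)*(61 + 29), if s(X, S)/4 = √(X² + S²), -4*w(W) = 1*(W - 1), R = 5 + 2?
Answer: 8820 + 90*√785 ≈ 11342.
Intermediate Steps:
R = 7
w(W) = ¼ - W/4 (w(W) = -(W - 1)/4 = -(-1 + W)/4 = ¼ - W/4)
s(X, S) = 4*√(S² + X²) (s(X, S) = 4*√(X² + S²) = 4*√(S² + X²))
(s(w(2), R) + 98)*(61 + 29) = (4*√(7² + (¼ - ¼*2)²) + 98)*(61 + 29) = (4*√(49 + (¼ - ½)²) + 98)*90 = (4*√(49 + (-¼)²) + 98)*90 = (4*√(49 + 1/16) + 98)*90 = (4*√(785/16) + 98)*90 = (4*(√785/4) + 98)*90 = (√785 + 98)*90 = (98 + √785)*90 = 8820 + 90*√785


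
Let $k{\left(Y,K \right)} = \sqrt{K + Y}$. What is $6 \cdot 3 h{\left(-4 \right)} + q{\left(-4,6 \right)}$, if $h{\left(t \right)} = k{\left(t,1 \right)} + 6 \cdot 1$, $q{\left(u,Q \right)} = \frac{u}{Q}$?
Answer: $\frac{322}{3} + 18 i \sqrt{3} \approx 107.33 + 31.177 i$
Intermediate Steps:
$h{\left(t \right)} = 6 + \sqrt{1 + t}$ ($h{\left(t \right)} = \sqrt{1 + t} + 6 \cdot 1 = \sqrt{1 + t} + 6 = 6 + \sqrt{1 + t}$)
$6 \cdot 3 h{\left(-4 \right)} + q{\left(-4,6 \right)} = 6 \cdot 3 \left(6 + \sqrt{1 - 4}\right) - \frac{4}{6} = 18 \left(6 + \sqrt{-3}\right) - \frac{2}{3} = 18 \left(6 + i \sqrt{3}\right) - \frac{2}{3} = \left(108 + 18 i \sqrt{3}\right) - \frac{2}{3} = \frac{322}{3} + 18 i \sqrt{3}$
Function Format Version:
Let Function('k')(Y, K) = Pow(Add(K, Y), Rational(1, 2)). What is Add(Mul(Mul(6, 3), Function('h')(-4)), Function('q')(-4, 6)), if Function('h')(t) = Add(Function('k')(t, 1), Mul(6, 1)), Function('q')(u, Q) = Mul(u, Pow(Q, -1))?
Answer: Add(Rational(322, 3), Mul(18, I, Pow(3, Rational(1, 2)))) ≈ Add(107.33, Mul(31.177, I))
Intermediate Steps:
Function('h')(t) = Add(6, Pow(Add(1, t), Rational(1, 2))) (Function('h')(t) = Add(Pow(Add(1, t), Rational(1, 2)), Mul(6, 1)) = Add(Pow(Add(1, t), Rational(1, 2)), 6) = Add(6, Pow(Add(1, t), Rational(1, 2))))
Add(Mul(Mul(6, 3), Function('h')(-4)), Function('q')(-4, 6)) = Add(Mul(Mul(6, 3), Add(6, Pow(Add(1, -4), Rational(1, 2)))), Mul(-4, Pow(6, -1))) = Add(Mul(18, Add(6, Pow(-3, Rational(1, 2)))), Mul(-4, Rational(1, 6))) = Add(Mul(18, Add(6, Mul(I, Pow(3, Rational(1, 2))))), Rational(-2, 3)) = Add(Add(108, Mul(18, I, Pow(3, Rational(1, 2)))), Rational(-2, 3)) = Add(Rational(322, 3), Mul(18, I, Pow(3, Rational(1, 2))))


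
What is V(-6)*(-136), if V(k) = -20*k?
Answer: -16320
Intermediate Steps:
V(-6)*(-136) = -20*(-6)*(-136) = 120*(-136) = -16320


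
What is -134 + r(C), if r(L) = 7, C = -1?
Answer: -127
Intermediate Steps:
-134 + r(C) = -134 + 7 = -127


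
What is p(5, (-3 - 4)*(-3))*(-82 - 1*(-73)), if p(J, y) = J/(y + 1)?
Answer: -45/22 ≈ -2.0455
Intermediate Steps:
p(J, y) = J/(1 + y)
p(5, (-3 - 4)*(-3))*(-82 - 1*(-73)) = (5/(1 + (-3 - 4)*(-3)))*(-82 - 1*(-73)) = (5/(1 - 7*(-3)))*(-82 + 73) = (5/(1 + 21))*(-9) = (5/22)*(-9) = -45/22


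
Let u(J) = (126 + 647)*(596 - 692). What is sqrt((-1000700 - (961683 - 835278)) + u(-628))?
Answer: I*sqrt(1201313) ≈ 1096.0*I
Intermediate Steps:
u(J) = -74208 (u(J) = 773*(-96) = -74208)
sqrt((-1000700 - (961683 - 835278)) + u(-628)) = sqrt((-1000700 - (961683 - 835278)) - 74208) = sqrt((-1000700 - 1*126405) - 74208) = sqrt((-1000700 - 126405) - 74208) = sqrt(-1127105 - 74208) = sqrt(-1201313) = I*sqrt(1201313)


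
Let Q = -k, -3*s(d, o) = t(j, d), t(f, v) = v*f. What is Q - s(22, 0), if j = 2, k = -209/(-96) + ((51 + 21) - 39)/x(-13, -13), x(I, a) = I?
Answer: 18755/1248 ≈ 15.028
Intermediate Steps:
k = -451/1248 (k = -209/(-96) + ((51 + 21) - 39)/(-13) = -209*(-1/96) + (72 - 39)*(-1/13) = 209/96 + 33*(-1/13) = 209/96 - 33/13 = -451/1248 ≈ -0.36138)
t(f, v) = f*v
s(d, o) = -2*d/3
Q = 451/1248 (Q = -1*(-451/1248) = 451/1248 ≈ 0.36138)
Q - s(22, 0) = 451/1248 - (-2)*22/3 = 451/1248 - 1*(-44/3) = 451/1248 + 44/3 = 18755/1248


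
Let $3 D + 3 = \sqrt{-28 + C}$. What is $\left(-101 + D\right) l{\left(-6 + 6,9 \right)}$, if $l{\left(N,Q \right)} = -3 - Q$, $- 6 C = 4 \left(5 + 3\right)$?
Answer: $1224 - \frac{40 i \sqrt{3}}{3} \approx 1224.0 - 23.094 i$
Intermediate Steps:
$C = - \frac{16}{3}$ ($C = - \frac{4 \left(5 + 3\right)}{6} = - \frac{4 \cdot 8}{6} = \left(- \frac{1}{6}\right) 32 = - \frac{16}{3} \approx -5.3333$)
$D = -1 + \frac{10 i \sqrt{3}}{9}$ ($D = -1 + \frac{\sqrt{-28 - \frac{16}{3}}}{3} = -1 + \frac{\sqrt{- \frac{100}{3}}}{3} = -1 + \frac{\frac{10}{3} i \sqrt{3}}{3} = -1 + \frac{10 i \sqrt{3}}{9} \approx -1.0 + 1.9245 i$)
$\left(-101 + D\right) l{\left(-6 + 6,9 \right)} = \left(-101 - \left(1 - \frac{10 i \sqrt{3}}{9}\right)\right) \left(-3 - 9\right) = \left(-102 + \frac{10 i \sqrt{3}}{9}\right) \left(-3 - 9\right) = \left(-102 + \frac{10 i \sqrt{3}}{9}\right) \left(-12\right) = 1224 - \frac{40 i \sqrt{3}}{3}$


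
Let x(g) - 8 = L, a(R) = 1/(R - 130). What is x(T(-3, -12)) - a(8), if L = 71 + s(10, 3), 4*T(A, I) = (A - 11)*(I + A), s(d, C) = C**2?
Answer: 10737/122 ≈ 88.008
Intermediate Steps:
a(R) = 1/(-130 + R)
T(A, I) = (-11 + A)*(A + I)/4 (T(A, I) = ((A - 11)*(I + A))/4 = ((-11 + A)*(A + I))/4 = (-11 + A)*(A + I)/4)
L = 80 (L = 71 + 3**2 = 71 + 9 = 80)
x(g) = 88 (x(g) = 8 + 80 = 88)
x(T(-3, -12)) - a(8) = 88 - 1/(-130 + 8) = 88 - 1/(-122) = 88 - 1*(-1/122) = 88 + 1/122 = 10737/122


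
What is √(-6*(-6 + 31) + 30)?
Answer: 2*I*√30 ≈ 10.954*I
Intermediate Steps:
√(-6*(-6 + 31) + 30) = √(-6*25 + 30) = √(-150 + 30) = √(-120) = 2*I*√30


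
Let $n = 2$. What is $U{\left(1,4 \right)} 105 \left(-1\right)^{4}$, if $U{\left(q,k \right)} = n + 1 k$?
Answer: $630$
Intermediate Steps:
$U{\left(q,k \right)} = 2 + k$ ($U{\left(q,k \right)} = 2 + 1 k = 2 + k$)
$U{\left(1,4 \right)} 105 \left(-1\right)^{4} = \left(2 + 4\right) 105 \left(-1\right)^{4} = 6 \cdot 105 \cdot 1 = 630 \cdot 1 = 630$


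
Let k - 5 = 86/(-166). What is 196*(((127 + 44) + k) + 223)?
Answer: 6482504/83 ≈ 78103.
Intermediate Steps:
k = 372/83 (k = 5 + 86/(-166) = 5 + 86*(-1/166) = 5 - 43/83 = 372/83 ≈ 4.4819)
196*(((127 + 44) + k) + 223) = 196*(((127 + 44) + 372/83) + 223) = 196*((171 + 372/83) + 223) = 196*(14565/83 + 223) = 196*(33074/83) = 6482504/83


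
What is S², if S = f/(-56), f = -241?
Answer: 58081/3136 ≈ 18.521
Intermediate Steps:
S = 241/56 (S = -241/(-56) = -241*(-1/56) = 241/56 ≈ 4.3036)
S² = (241/56)² = 58081/3136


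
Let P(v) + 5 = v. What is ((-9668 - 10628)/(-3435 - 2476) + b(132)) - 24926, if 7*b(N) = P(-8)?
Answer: -1031297873/41377 ≈ -24924.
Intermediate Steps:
P(v) = -5 + v
b(N) = -13/7 (b(N) = (-5 - 8)/7 = (⅐)*(-13) = -13/7)
((-9668 - 10628)/(-3435 - 2476) + b(132)) - 24926 = ((-9668 - 10628)/(-3435 - 2476) - 13/7) - 24926 = (-20296/(-5911) - 13/7) - 24926 = (-20296*(-1/5911) - 13/7) - 24926 = (20296/5911 - 13/7) - 24926 = 65229/41377 - 24926 = -1031297873/41377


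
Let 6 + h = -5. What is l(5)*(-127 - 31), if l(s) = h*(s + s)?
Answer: 17380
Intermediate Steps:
h = -11 (h = -6 - 5 = -11)
l(s) = -22*s (l(s) = -11*(s + s) = -22*s)
l(5)*(-127 - 31) = (-22*5)*(-127 - 31) = -110*(-158) = 17380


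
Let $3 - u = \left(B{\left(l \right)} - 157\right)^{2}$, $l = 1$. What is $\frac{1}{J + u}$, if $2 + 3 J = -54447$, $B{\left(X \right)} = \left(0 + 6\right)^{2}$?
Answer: $- \frac{3}{98363} \approx -3.0499 \cdot 10^{-5}$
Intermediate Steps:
$B{\left(X \right)} = 36$ ($B{\left(X \right)} = 6^{2} = 36$)
$J = - \frac{54449}{3}$ ($J = - \frac{2}{3} + \frac{1}{3} \left(-54447\right) = - \frac{2}{3} - 18149 = - \frac{54449}{3} \approx -18150.0$)
$u = -14638$ ($u = 3 - \left(36 - 157\right)^{2} = 3 - \left(-121\right)^{2} = 3 - 14641 = -14638$)
$\frac{1}{J + u} = \frac{1}{- \frac{54449}{3} - 14638} = \frac{1}{- \frac{98363}{3}} = - \frac{3}{98363}$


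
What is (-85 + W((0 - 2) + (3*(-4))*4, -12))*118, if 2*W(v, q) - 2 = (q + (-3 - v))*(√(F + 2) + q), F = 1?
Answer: -34692 + 2065*√3 ≈ -31115.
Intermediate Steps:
W(v, q) = 1 + (q + √3)*(-3 + q - v)/2 (W(v, q) = 1 + ((q + (-3 - v))*(√(1 + 2) + q))/2 = 1 + ((-3 + q - v)*(√3 + q))/2 = 1 + ((-3 + q - v)*(q + √3))/2 = 1 + ((q + √3)*(-3 + q - v))/2 = 1 + (q + √3)*(-3 + q - v)/2)
(-85 + W((0 - 2) + (3*(-4))*4, -12))*118 = (-85 + (1 + (½)*(-12)² - 3/2*(-12) - 3*√3/2 + (½)*(-12)*√3 - ½*(-12)*((0 - 2) + (3*(-4))*4) - ((0 - 2) + (3*(-4))*4)*√3/2))*118 = (-85 + (1 + (½)*144 + 18 - 3*√3/2 - 6*√3 - ½*(-12)*(-2 - 12*4) - (-2 - 12*4)*√3/2))*118 = (-85 + (1 + 72 + 18 - 3*√3/2 - 6*√3 - ½*(-12)*(-2 - 48) - (-2 - 48)*√3/2))*118 = (-85 + (1 + 72 + 18 - 3*√3/2 - 6*√3 - ½*(-12)*(-50) - ½*(-50)*√3))*118 = (-85 + (1 + 72 + 18 - 3*√3/2 - 6*√3 - 300 + 25*√3))*118 = (-85 + (-209 + 35*√3/2))*118 = (-294 + 35*√3/2)*118 = -34692 + 2065*√3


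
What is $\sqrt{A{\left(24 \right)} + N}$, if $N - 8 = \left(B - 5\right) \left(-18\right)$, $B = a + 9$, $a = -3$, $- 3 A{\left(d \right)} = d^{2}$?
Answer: $i \sqrt{202} \approx 14.213 i$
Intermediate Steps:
$A{\left(d \right)} = - \frac{d^{2}}{3}$
$B = 6$ ($B = -3 + 9 = 6$)
$N = -10$ ($N = 8 + \left(6 - 5\right) \left(-18\right) = 8 + 1 \left(-18\right) = 8 - 18 = -10$)
$\sqrt{A{\left(24 \right)} + N} = \sqrt{- \frac{24^{2}}{3} - 10} = \sqrt{\left(- \frac{1}{3}\right) 576 - 10} = \sqrt{-192 - 10} = \sqrt{-202} = i \sqrt{202}$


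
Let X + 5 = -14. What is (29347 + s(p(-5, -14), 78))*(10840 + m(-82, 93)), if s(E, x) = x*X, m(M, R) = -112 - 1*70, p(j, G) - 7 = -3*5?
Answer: 296985170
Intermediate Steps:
X = -19 (X = -5 - 14 = -19)
p(j, G) = -8 (p(j, G) = 7 - 3*5 = 7 - 15 = -8)
m(M, R) = -182 (m(M, R) = -112 - 70 = -182)
s(E, x) = -19*x (s(E, x) = x*(-19) = -19*x)
(29347 + s(p(-5, -14), 78))*(10840 + m(-82, 93)) = (29347 - 19*78)*(10840 - 182) = (29347 - 1482)*10658 = 27865*10658 = 296985170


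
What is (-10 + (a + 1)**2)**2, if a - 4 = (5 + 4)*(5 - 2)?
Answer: 1028196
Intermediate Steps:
a = 31 (a = 4 + (5 + 4)*(5 - 2) = 4 + 9*3 = 4 + 27 = 31)
(-10 + (a + 1)**2)**2 = (-10 + (31 + 1)**2)**2 = (-10 + 32**2)**2 = (-10 + 1024)**2 = 1014**2 = 1028196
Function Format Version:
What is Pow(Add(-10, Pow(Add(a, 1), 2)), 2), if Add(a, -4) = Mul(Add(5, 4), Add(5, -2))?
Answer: 1028196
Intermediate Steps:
a = 31 (a = Add(4, Mul(Add(5, 4), Add(5, -2))) = Add(4, Mul(9, 3)) = Add(4, 27) = 31)
Pow(Add(-10, Pow(Add(a, 1), 2)), 2) = Pow(Add(-10, Pow(Add(31, 1), 2)), 2) = Pow(Add(-10, Pow(32, 2)), 2) = Pow(Add(-10, 1024), 2) = Pow(1014, 2) = 1028196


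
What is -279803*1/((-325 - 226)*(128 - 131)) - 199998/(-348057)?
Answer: -3594696151/21308823 ≈ -168.70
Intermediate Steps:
-279803*1/((-325 - 226)*(128 - 131)) - 199998/(-348057) = -279803/((-3*(-551))) - 199998*(-1/348057) = -279803/1653 + 22222/38673 = -3594696151/21308823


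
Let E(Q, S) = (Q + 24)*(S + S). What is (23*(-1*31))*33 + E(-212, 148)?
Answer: -79177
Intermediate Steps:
E(Q, S) = 2*S*(24 + Q) (E(Q, S) = (24 + Q)*(2*S) = 2*S*(24 + Q))
(23*(-1*31))*33 + E(-212, 148) = (23*(-1*31))*33 + 2*148*(24 - 212) = (23*(-31))*33 + 2*148*(-188) = -713*33 - 55648 = -23529 - 55648 = -79177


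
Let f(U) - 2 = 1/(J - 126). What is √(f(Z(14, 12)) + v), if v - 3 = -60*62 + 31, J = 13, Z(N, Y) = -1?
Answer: I*√47041109/113 ≈ 60.696*I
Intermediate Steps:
v = -3686 (v = 3 + (-60*62 + 31) = 3 + (-3720 + 31) = 3 - 3689 = -3686)
f(U) = 225/113 (f(U) = 2 + 1/(13 - 126) = 2 + 1/(-113) = 2 - 1/113 = 225/113)
√(f(Z(14, 12)) + v) = √(225/113 - 3686) = √(-416293/113) = I*√47041109/113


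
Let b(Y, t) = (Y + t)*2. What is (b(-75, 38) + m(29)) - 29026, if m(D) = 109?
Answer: -28991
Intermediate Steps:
b(Y, t) = 2*Y + 2*t
(b(-75, 38) + m(29)) - 29026 = ((2*(-75) + 2*38) + 109) - 29026 = ((-150 + 76) + 109) - 29026 = (-74 + 109) - 29026 = 35 - 29026 = -28991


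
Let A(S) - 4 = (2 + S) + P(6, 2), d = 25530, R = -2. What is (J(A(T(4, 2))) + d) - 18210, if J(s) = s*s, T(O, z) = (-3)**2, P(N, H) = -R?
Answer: 7609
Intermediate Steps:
P(N, H) = 2 (P(N, H) = -1*(-2) = 2)
T(O, z) = 9
A(S) = 8 + S (A(S) = 4 + ((2 + S) + 2) = 4 + (4 + S) = 8 + S)
J(s) = s**2
(J(A(T(4, 2))) + d) - 18210 = ((8 + 9)**2 + 25530) - 18210 = (17**2 + 25530) - 18210 = (289 + 25530) - 18210 = 25819 - 18210 = 7609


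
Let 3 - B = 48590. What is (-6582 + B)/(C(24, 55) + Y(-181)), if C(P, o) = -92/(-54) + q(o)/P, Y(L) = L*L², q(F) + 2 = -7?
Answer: 11916504/1280823769 ≈ 0.0093038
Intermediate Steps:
B = -48587 (B = 3 - 1*48590 = 3 - 48590 = -48587)
q(F) = -9 (q(F) = -2 - 7 = -9)
Y(L) = L³
C(P, o) = 46/27 - 9/P (C(P, o) = -92/(-54) - 9/P = -92*(-1/54) - 9/P = 46/27 - 9/P)
(-6582 + B)/(C(24, 55) + Y(-181)) = (-6582 - 48587)/((46/27 - 9/24) + (-181)³) = -55169/((46/27 - 9*1/24) - 5929741) = -55169/((46/27 - 3/8) - 5929741) = -55169/(287/216 - 5929741) = -55169/(-1280823769/216) = -55169*(-216/1280823769) = 11916504/1280823769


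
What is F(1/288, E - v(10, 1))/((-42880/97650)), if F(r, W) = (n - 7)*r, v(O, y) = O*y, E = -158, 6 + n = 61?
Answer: -3255/8576 ≈ -0.37955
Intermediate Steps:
n = 55 (n = -6 + 61 = 55)
F(r, W) = 48*r (F(r, W) = (55 - 7)*r = 48*r)
F(1/288, E - v(10, 1))/((-42880/97650)) = (48/288)/((-42880/97650)) = (48*(1/288))/((-42880*1/97650)) = 1/(6*(-4288/9765)) = (1/6)*(-9765/4288) = -3255/8576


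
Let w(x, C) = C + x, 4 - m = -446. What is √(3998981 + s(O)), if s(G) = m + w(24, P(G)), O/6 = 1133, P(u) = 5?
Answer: 2*√999865 ≈ 1999.9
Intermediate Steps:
m = 450 (m = 4 - 1*(-446) = 4 + 446 = 450)
O = 6798 (O = 6*1133 = 6798)
s(G) = 479 (s(G) = 450 + (5 + 24) = 450 + 29 = 479)
√(3998981 + s(O)) = √(3998981 + 479) = √3999460 = 2*√999865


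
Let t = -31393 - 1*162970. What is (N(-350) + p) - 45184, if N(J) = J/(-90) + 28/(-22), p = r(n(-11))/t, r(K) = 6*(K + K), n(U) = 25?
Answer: -869377371091/19241937 ≈ -45181.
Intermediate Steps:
t = -194363 (t = -31393 - 162970 = -194363)
r(K) = 12*K (r(K) = 6*(2*K) = 12*K)
p = -300/194363 (p = (12*25)/(-194363) = 300*(-1/194363) = -300/194363 ≈ -0.0015435)
N(J) = -14/11 - J/90 (N(J) = J*(-1/90) + 28*(-1/22) = -J/90 - 14/11 = -14/11 - J/90)
(N(-350) + p) - 45184 = ((-14/11 - 1/90*(-350)) - 300/194363) - 45184 = ((-14/11 + 35/9) - 300/194363) - 45184 = (259/99 - 300/194363) - 45184 = 50310317/19241937 - 45184 = -869377371091/19241937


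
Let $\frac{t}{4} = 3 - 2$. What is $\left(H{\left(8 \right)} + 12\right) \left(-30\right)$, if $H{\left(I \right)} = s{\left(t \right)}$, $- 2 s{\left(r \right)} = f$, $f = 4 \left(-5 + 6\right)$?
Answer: $-300$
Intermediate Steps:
$t = 4$ ($t = 4 \left(3 - 2\right) = 4 \cdot 1 = 4$)
$f = 4$ ($f = 4 \cdot 1 = 4$)
$s{\left(r \right)} = -2$ ($s{\left(r \right)} = \left(- \frac{1}{2}\right) 4 = -2$)
$H{\left(I \right)} = -2$
$\left(H{\left(8 \right)} + 12\right) \left(-30\right) = \left(-2 + 12\right) \left(-30\right) = 10 \left(-30\right) = -300$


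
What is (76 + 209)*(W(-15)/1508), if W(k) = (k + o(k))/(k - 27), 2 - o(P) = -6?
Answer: 95/3016 ≈ 0.031499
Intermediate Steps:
o(P) = 8 (o(P) = 2 - 1*(-6) = 2 + 6 = 8)
W(k) = (8 + k)/(-27 + k) (W(k) = (k + 8)/(k - 27) = (8 + k)/(-27 + k))
(76 + 209)*(W(-15)/1508) = (76 + 209)*(((8 - 15)/(-27 - 15))/1508) = 285*((-7/(-42))*(1/1508)) = 285*(-1/42*(-7)*(1/1508)) = 285*((1/6)*(1/1508)) = 285*(1/9048) = 95/3016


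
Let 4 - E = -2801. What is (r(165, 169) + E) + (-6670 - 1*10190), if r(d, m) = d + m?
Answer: -13721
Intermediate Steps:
E = 2805 (E = 4 - 1*(-2801) = 4 + 2801 = 2805)
(r(165, 169) + E) + (-6670 - 1*10190) = ((165 + 169) + 2805) + (-6670 - 1*10190) = (334 + 2805) + (-6670 - 10190) = 3139 - 16860 = -13721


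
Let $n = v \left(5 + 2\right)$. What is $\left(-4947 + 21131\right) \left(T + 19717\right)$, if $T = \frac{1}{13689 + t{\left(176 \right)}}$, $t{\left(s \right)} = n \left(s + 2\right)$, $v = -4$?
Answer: $\frac{2777764889424}{8705} \approx 3.191 \cdot 10^{8}$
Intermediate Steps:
$n = -28$ ($n = - 4 \left(5 + 2\right) = \left(-4\right) 7 = -28$)
$t{\left(s \right)} = -56 - 28 s$ ($t{\left(s \right)} = - 28 \left(s + 2\right) = - 28 \left(2 + s\right) = -56 - 28 s$)
$T = \frac{1}{8705}$ ($T = \frac{1}{13689 - 4984} = \frac{1}{8705} \approx 0.00011488$)
$\left(-4947 + 21131\right) \left(T + 19717\right) = \left(-4947 + 21131\right) \left(\frac{1}{8705} + 19717\right) = 16184 \cdot \frac{171636486}{8705} = \frac{2777764889424}{8705}$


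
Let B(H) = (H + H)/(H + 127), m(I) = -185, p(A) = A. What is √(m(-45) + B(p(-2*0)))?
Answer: I*√185 ≈ 13.601*I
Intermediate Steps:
B(H) = 2*H/(127 + H) (B(H) = (2*H)/(127 + H) = 2*H/(127 + H))
√(m(-45) + B(p(-2*0))) = √(-185 + 2*(-2*0)/(127 - 2*0)) = √(-185 + 2*0/(127 + 0)) = √(-185 + 2*0/127) = √(-185 + 2*0*(1/127)) = √(-185 + 0) = √(-185) = I*√185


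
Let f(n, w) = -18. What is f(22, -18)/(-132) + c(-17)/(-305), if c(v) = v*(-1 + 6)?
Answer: 557/1342 ≈ 0.41505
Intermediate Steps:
c(v) = 5*v (c(v) = v*5 = 5*v)
f(22, -18)/(-132) + c(-17)/(-305) = -18/(-132) + (5*(-17))/(-305) = -18*(-1/132) - 85*(-1/305) = 3/22 + 17/61 = 557/1342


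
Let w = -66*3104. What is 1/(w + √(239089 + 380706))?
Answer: -18624/3815330791 - √619795/41968638701 ≈ -4.9001e-6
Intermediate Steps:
w = -204864
1/(w + √(239089 + 380706)) = 1/(-204864 + √(239089 + 380706)) = 1/(-204864 + √619795)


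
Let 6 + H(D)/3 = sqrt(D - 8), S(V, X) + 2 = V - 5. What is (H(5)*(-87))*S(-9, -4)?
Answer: -25056 + 4176*I*sqrt(3) ≈ -25056.0 + 7233.0*I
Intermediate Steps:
S(V, X) = -7 + V (S(V, X) = -2 + (V - 5) = -2 + (-5 + V) = -7 + V)
H(D) = -18 + 3*sqrt(-8 + D) (H(D) = -18 + 3*sqrt(D - 8) = -18 + 3*sqrt(-8 + D))
(H(5)*(-87))*S(-9, -4) = ((-18 + 3*sqrt(-8 + 5))*(-87))*(-7 - 9) = ((-18 + 3*sqrt(-3))*(-87))*(-16) = ((-18 + 3*(I*sqrt(3)))*(-87))*(-16) = ((-18 + 3*I*sqrt(3))*(-87))*(-16) = (1566 - 261*I*sqrt(3))*(-16) = -25056 + 4176*I*sqrt(3)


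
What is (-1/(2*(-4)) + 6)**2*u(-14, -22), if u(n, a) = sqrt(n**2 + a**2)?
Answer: 2401*sqrt(170)/32 ≈ 978.29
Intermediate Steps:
u(n, a) = sqrt(a**2 + n**2)
(-1/(2*(-4)) + 6)**2*u(-14, -22) = (-1/(2*(-4)) + 6)**2*sqrt((-22)**2 + (-14)**2) = (-1/(-8) + 6)**2*sqrt(484 + 196) = (-1*(-1/8) + 6)**2*sqrt(680) = (1/8 + 6)**2*(2*sqrt(170)) = (49/8)**2*(2*sqrt(170)) = 2401*(2*sqrt(170))/64 = 2401*sqrt(170)/32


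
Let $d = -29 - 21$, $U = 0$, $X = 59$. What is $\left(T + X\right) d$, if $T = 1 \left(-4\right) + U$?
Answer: $-2750$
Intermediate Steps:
$d = -50$ ($d = -29 - 21 = -50$)
$T = -4$ ($T = 1 \left(-4\right) + 0 = -4 + 0 = -4$)
$\left(T + X\right) d = \left(-4 + 59\right) \left(-50\right) = 55 \left(-50\right) = -2750$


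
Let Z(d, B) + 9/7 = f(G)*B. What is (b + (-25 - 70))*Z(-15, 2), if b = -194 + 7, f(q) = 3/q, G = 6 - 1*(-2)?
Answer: 2115/14 ≈ 151.07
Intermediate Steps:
G = 8 (G = 6 + 2 = 8)
Z(d, B) = -9/7 + 3*B/8 (Z(d, B) = -9/7 + (3/8)*B = -9/7 + (3*(⅛))*B = -9/7 + 3*B/8)
b = -187
(b + (-25 - 70))*Z(-15, 2) = (-187 + (-25 - 70))*(-9/7 + (3/8)*2) = (-187 - 95)*(-9/7 + ¾) = -282*(-15/28) = 2115/14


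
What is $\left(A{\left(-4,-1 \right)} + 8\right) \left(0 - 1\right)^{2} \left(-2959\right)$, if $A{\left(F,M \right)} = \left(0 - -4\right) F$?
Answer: $23672$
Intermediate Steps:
$A{\left(F,M \right)} = 4 F$ ($A{\left(F,M \right)} = \left(0 + 4\right) F = 4 F$)
$\left(A{\left(-4,-1 \right)} + 8\right) \left(0 - 1\right)^{2} \left(-2959\right) = \left(4 \left(-4\right) + 8\right) \left(0 - 1\right)^{2} \left(-2959\right) = \left(-16 + 8\right) \left(-1\right)^{2} \left(-2959\right) = \left(-8\right) 1 \left(-2959\right) = \left(-8\right) \left(-2959\right) = 23672$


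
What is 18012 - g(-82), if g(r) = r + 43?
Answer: 18051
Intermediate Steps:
g(r) = 43 + r
18012 - g(-82) = 18012 - (43 - 82) = 18012 - 1*(-39) = 18012 + 39 = 18051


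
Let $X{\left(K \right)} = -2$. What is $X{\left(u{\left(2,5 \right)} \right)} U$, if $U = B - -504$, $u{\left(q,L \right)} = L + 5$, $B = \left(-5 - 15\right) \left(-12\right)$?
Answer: $-1488$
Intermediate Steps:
$B = 240$ ($B = \left(-20\right) \left(-12\right) = 240$)
$u{\left(q,L \right)} = 5 + L$
$U = 744$ ($U = 240 - -504 = 240 + 504 = 744$)
$X{\left(u{\left(2,5 \right)} \right)} U = \left(-2\right) 744 = -1488$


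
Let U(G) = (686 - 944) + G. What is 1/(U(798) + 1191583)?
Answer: 1/1192123 ≈ 8.3884e-7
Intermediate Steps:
U(G) = -258 + G
1/(U(798) + 1191583) = 1/((-258 + 798) + 1191583) = 1/(540 + 1191583) = 1/1192123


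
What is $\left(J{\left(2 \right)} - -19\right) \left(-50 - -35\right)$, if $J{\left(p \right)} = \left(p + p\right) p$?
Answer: $-405$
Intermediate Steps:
$J{\left(p \right)} = 2 p^{2}$ ($J{\left(p \right)} = 2 p p = 2 p^{2}$)
$\left(J{\left(2 \right)} - -19\right) \left(-50 - -35\right) = \left(2 \cdot 2^{2} - -19\right) \left(-50 - -35\right) = \left(2 \cdot 4 + \left(-51 + 70\right)\right) \left(-50 + 35\right) = \left(8 + 19\right) \left(-15\right) = 27 \left(-15\right) = -405$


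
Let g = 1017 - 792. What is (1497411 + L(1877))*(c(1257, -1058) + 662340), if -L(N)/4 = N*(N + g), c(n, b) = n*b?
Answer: 9535783108230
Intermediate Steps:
c(n, b) = b*n
g = 225
L(N) = -4*N*(225 + N) (L(N) = -4*N*(N + 225) = -4*N*(225 + N))
(1497411 + L(1877))*(c(1257, -1058) + 662340) = (1497411 - 4*1877*(225 + 1877))*(-1058*1257 + 662340) = (1497411 - 4*1877*2102)*(-1329906 + 662340) = (1497411 - 15781816)*(-667566) = -14284405*(-667566) = 9535783108230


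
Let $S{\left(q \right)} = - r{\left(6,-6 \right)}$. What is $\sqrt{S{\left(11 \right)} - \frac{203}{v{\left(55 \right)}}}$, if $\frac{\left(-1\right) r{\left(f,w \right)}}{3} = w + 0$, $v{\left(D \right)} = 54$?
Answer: $\frac{5 i \sqrt{282}}{18} \approx 4.6647 i$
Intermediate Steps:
$r{\left(f,w \right)} = - 3 w$ ($r{\left(f,w \right)} = - 3 \left(w + 0\right) = - 3 w$)
$S{\left(q \right)} = -18$ ($S{\left(q \right)} = - \left(-3\right) \left(-6\right) = \left(-1\right) 18 = -18$)
$\sqrt{S{\left(11 \right)} - \frac{203}{v{\left(55 \right)}}} = \sqrt{-18 - \frac{203}{54}} = \sqrt{- \frac{1175}{54}} = \frac{5 i \sqrt{282}}{18}$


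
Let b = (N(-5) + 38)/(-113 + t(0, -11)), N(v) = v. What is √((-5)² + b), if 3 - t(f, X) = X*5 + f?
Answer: √610/5 ≈ 4.9396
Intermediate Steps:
t(f, X) = 3 - f - 5*X (t(f, X) = 3 - (X*5 + f) = 3 - (5*X + f) = 3 - (f + 5*X) = 3 + (-f - 5*X) = 3 - f - 5*X)
b = -⅗ (b = (-5 + 38)/(-113 + (3 - 1*0 - 5*(-11))) = 33/(-113 + (3 + 0 + 55)) = 33/(-113 + 58) = 33/(-55) = 33*(-1/55) = -⅗ ≈ -0.60000)
√((-5)² + b) = √((-5)² - ⅗) = √(25 - ⅗) = √(122/5) = √610/5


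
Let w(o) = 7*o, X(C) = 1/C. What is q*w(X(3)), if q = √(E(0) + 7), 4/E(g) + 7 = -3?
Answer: 7*√165/15 ≈ 5.9944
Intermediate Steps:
E(g) = -⅖ (E(g) = 4/(-7 - 3) = 4/(-10) = 4*(-⅒) = -⅖)
X(C) = 1/C
q = √165/5 (q = √(-⅖ + 7) = √(33/5) = √165/5 ≈ 2.5690)
q*w(X(3)) = (√165/5)*(7/3) = 7*√165/15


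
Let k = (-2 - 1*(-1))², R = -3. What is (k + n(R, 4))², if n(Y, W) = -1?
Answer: 0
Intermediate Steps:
k = 1 (k = (-2 + 1)² = (-1)² = 1)
(k + n(R, 4))² = (1 - 1)² = 0² = 0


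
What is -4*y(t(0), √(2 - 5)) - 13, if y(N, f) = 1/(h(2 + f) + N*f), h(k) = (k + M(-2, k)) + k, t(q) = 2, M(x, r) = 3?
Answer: (-52*√3 + 95*I)/(-7*I + 4*√3) ≈ -13.289 + 0.2857*I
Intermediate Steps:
h(k) = 3 + 2*k (h(k) = (k + 3) + k = (3 + k) + k = 3 + 2*k)
y(N, f) = 1/(7 + 2*f + N*f) (y(N, f) = 1/((3 + 2*(2 + f)) + N*f) = 1/((3 + (4 + 2*f)) + N*f) = 1/((7 + 2*f) + N*f) = 1/(7 + 2*f + N*f))
-4*y(t(0), √(2 - 5)) - 13 = -4/(7 + 2*√(2 - 5) + 2*√(2 - 5)) - 13 = -4/(7 + 2*√(-3) + 2*√(-3)) - 13 = -4/(7 + 2*(I*√3) + 2*(I*√3)) - 13 = -4/(7 + 2*I*√3 + 2*I*√3) - 13 = -4/(7 + 4*I*√3) - 13 = -13 - 4/(7 + 4*I*√3)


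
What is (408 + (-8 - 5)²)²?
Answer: 332929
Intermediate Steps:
(408 + (-8 - 5)²)² = (408 + (-13)²)² = (408 + 169)² = 577² = 332929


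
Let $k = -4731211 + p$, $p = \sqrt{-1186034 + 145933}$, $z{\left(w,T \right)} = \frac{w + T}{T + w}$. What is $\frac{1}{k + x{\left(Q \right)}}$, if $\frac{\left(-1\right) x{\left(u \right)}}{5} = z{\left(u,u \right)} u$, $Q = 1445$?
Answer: $- \frac{4738436}{22452776766197} - \frac{i \sqrt{1040101}}{22452776766197} \approx -2.1104 \cdot 10^{-7} - 4.5422 \cdot 10^{-11} i$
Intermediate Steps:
$z{\left(w,T \right)} = 1$ ($z{\left(w,T \right)} = \frac{T + w}{T + w} = 1$)
$x{\left(u \right)} = - 5 u$ ($x{\left(u \right)} = - 5 \cdot 1 u = - 5 u$)
$p = i \sqrt{1040101}$ ($p = \sqrt{-1040101} = i \sqrt{1040101} \approx 1019.9 i$)
$k = -4731211 + i \sqrt{1040101} \approx -4.7312 \cdot 10^{6} + 1019.9 i$
$\frac{1}{k + x{\left(Q \right)}} = \frac{1}{\left(-4731211 + i \sqrt{1040101}\right) - 7225} = \frac{1}{-4738436 + i \sqrt{1040101}}$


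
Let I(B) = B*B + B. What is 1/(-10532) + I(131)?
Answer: 182119343/10532 ≈ 17292.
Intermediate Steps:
I(B) = B + B**2 (I(B) = B**2 + B = B + B**2)
1/(-10532) + I(131) = 1/(-10532) + 131*(1 + 131) = -1/10532 + 131*132 = -1/10532 + 17292 = 182119343/10532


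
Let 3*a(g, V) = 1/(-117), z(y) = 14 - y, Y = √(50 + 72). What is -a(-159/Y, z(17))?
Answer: 1/351 ≈ 0.0028490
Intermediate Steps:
Y = √122 ≈ 11.045
a(g, V) = -1/351 (a(g, V) = (⅓)/(-117) = (⅓)*(-1/117) = -1/351)
-a(-159/Y, z(17)) = -1*(-1/351) = 1/351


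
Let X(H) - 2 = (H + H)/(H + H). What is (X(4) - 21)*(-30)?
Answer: 540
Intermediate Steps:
X(H) = 3 (X(H) = 2 + (H + H)/(H + H) = 2 + (2*H)/((2*H)) = 2 + (2*H)*(1/(2*H)) = 2 + 1 = 3)
(X(4) - 21)*(-30) = (3 - 21)*(-30) = -18*(-30) = 540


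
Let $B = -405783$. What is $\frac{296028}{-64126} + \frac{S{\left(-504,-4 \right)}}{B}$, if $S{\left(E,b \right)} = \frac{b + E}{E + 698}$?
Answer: $- \frac{5825963657312}{1262030171913} \approx -4.6163$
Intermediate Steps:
$S{\left(E,b \right)} = \frac{E + b}{698 + E}$
$\frac{296028}{-64126} + \frac{S{\left(-504,-4 \right)}}{B} = \frac{296028}{-64126} + \frac{\frac{1}{698 - 504} \left(-504 - 4\right)}{-405783} = 296028 \left(- \frac{1}{64126}\right) + \frac{1}{194} \left(-508\right) \left(- \frac{1}{405783}\right) = - \frac{148014}{32063} + \frac{1}{194} \left(-508\right) \left(- \frac{1}{405783}\right) = - \frac{148014}{32063} - - \frac{254}{39360951} = - \frac{148014}{32063} + \frac{254}{39360951} = - \frac{5825963657312}{1262030171913}$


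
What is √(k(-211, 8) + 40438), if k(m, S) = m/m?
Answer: √40439 ≈ 201.09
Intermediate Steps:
k(m, S) = 1
√(k(-211, 8) + 40438) = √(1 + 40438) = √40439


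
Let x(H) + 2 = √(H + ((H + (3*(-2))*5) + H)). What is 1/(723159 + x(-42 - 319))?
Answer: 723157/522956047762 - I*√1113/522956047762 ≈ 1.3828e-6 - 6.3794e-11*I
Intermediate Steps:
x(H) = -2 + √(-30 + 3*H) (x(H) = -2 + √(H + ((H + (3*(-2))*5) + H)) = -2 + √(H + ((H - 6*5) + H)) = -2 + √(H + ((H - 30) + H)) = -2 + √(H + ((-30 + H) + H)) = -2 + √(H + (-30 + 2*H)) = -2 + √(-30 + 3*H))
1/(723159 + x(-42 - 319)) = 1/(723159 + (-2 + √(-30 + 3*(-42 - 319)))) = 1/(723159 + (-2 + √(-30 + 3*(-361)))) = 1/(723159 + (-2 + √(-30 - 1083))) = 1/(723159 + (-2 + √(-1113))) = 1/(723159 + (-2 + I*√1113)) = 1/(723157 + I*√1113)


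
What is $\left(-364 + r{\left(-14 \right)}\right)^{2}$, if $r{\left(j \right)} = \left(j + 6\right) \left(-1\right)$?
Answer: $126736$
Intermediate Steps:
$r{\left(j \right)} = -6 - j$ ($r{\left(j \right)} = \left(6 + j\right) \left(-1\right) = -6 - j$)
$\left(-364 + r{\left(-14 \right)}\right)^{2} = \left(-364 - -8\right)^{2} = \left(-364 + \left(-6 + 14\right)\right)^{2} = \left(-364 + 8\right)^{2} = \left(-356\right)^{2} = 126736$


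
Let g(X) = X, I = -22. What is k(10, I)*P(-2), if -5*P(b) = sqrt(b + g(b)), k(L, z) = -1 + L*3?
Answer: -58*I/5 ≈ -11.6*I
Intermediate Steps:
k(L, z) = -1 + 3*L
P(b) = -sqrt(2)*sqrt(b)/5 (P(b) = -sqrt(b + b)/5 = -sqrt(2)*sqrt(b)/5)
k(10, I)*P(-2) = (-1 + 3*10)*(-sqrt(2)*sqrt(-2)/5) = (-1 + 30)*(-sqrt(2)*I*sqrt(2)/5) = 29*(-2*I/5) = -58*I/5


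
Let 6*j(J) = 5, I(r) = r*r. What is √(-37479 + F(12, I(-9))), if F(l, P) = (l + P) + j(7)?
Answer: I*√1345866/6 ≈ 193.35*I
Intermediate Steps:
I(r) = r²
j(J) = ⅚ (j(J) = (⅙)*5 = ⅚)
F(l, P) = ⅚ + P + l (F(l, P) = (l + P) + ⅚ = (P + l) + ⅚ = ⅚ + P + l)
√(-37479 + F(12, I(-9))) = √(-37479 + (⅚ + (-9)² + 12)) = √(-37479 + (⅚ + 81 + 12)) = √(-37479 + 563/6) = √(-224311/6) = I*√1345866/6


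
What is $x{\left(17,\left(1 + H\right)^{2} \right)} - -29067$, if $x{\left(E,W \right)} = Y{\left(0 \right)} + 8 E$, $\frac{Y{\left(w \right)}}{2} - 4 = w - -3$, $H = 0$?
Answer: $29217$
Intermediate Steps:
$Y{\left(w \right)} = 14 + 2 w$ ($Y{\left(w \right)} = 8 + 2 \left(w - -3\right) = 8 + 2 \left(w + 3\right) = 8 + 2 \left(3 + w\right) = 8 + \left(6 + 2 w\right) = 14 + 2 w$)
$x{\left(E,W \right)} = 14 + 8 E$ ($x{\left(E,W \right)} = \left(14 + 2 \cdot 0\right) + 8 E = \left(14 + 0\right) + 8 E = 14 + 8 E$)
$x{\left(17,\left(1 + H\right)^{2} \right)} - -29067 = \left(14 + 8 \cdot 17\right) - -29067 = \left(14 + 136\right) + 29067 = 150 + 29067 = 29217$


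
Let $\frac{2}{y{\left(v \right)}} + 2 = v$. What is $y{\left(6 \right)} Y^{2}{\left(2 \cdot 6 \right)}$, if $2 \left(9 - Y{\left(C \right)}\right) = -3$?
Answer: $\frac{441}{8} \approx 55.125$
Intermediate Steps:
$Y{\left(C \right)} = \frac{21}{2}$ ($Y{\left(C \right)} = 9 - - \frac{3}{2} = 9 + \frac{3}{2} = \frac{21}{2}$)
$y{\left(v \right)} = \frac{2}{-2 + v}$
$y{\left(6 \right)} Y^{2}{\left(2 \cdot 6 \right)} = \frac{2}{-2 + 6} \left(\frac{21}{2}\right)^{2} = \frac{2}{4} \cdot \frac{441}{4} = 2 \cdot \frac{1}{4} \cdot \frac{441}{4} = \frac{1}{2} \cdot \frac{441}{4} = \frac{441}{8}$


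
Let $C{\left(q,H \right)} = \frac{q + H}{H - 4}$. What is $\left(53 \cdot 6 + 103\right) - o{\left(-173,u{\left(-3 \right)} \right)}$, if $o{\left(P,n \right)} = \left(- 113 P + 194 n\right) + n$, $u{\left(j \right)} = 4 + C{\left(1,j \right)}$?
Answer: $- \frac{139746}{7} \approx -19964.0$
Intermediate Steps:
$C{\left(q,H \right)} = \frac{H + q}{-4 + H}$
$u{\left(j \right)} = 4 + \frac{1 + j}{-4 + j}$ ($u{\left(j \right)} = 4 + \frac{j + 1}{-4 + j} = 4 + \frac{1 + j}{-4 + j}$)
$o{\left(P,n \right)} = - 113 P + 195 n$
$\left(53 \cdot 6 + 103\right) - o{\left(-173,u{\left(-3 \right)} \right)} = \left(53 \cdot 6 + 103\right) - \left(\left(-113\right) \left(-173\right) + 195 \frac{5 \left(-3 - 3\right)}{-4 - 3}\right) = \left(318 + 103\right) - \left(19549 + 195 \cdot 5 \frac{1}{-7} \left(-6\right)\right) = 421 - \left(19549 + 195 \cdot 5 \left(- \frac{1}{7}\right) \left(-6\right)\right) = 421 - \left(19549 + 195 \cdot \frac{30}{7}\right) = 421 - \left(19549 + \frac{5850}{7}\right) = 421 - \frac{142693}{7} = - \frac{139746}{7}$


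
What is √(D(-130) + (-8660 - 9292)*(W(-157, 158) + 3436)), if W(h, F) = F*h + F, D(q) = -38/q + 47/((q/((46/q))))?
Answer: √6435483232702/130 ≈ 19514.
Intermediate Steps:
D(q) = -38/q + 2162/q² (D(q) = -38/q + 47/((q*(q/46))) = -38/q + 47/((q²/46)) = -38/q + 47*(46/q²) = -38/q + 2162/q²)
W(h, F) = F + F*h
√(D(-130) + (-8660 - 9292)*(W(-157, 158) + 3436)) = √(2*(1081 - 19*(-130))/(-130)² + (-8660 - 9292)*(158*(1 - 157) + 3436)) = √(2*(1/16900)*(1081 + 2470) - 17952*(158*(-156) + 3436)) = √(2*(1/16900)*3551 - 17952*(-24648 + 3436)) = √(3551/8450 - 17952*(-21212)) = √(3551/8450 + 380797824) = √(3217741616351/8450) = √6435483232702/130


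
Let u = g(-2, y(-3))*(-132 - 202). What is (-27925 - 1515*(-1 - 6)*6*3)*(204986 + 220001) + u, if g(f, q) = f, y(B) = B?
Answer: 69258007123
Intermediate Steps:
u = 668 (u = -2*(-132 - 202) = -2*(-334) = 668)
(-27925 - 1515*(-1 - 6)*6*3)*(204986 + 220001) + u = (-27925 - 1515*(-1 - 6)*6*3)*(204986 + 220001) + 668 = (-27925 - (-10605)*18)*424987 + 668 = (-27925 - 1515*(-126))*424987 + 668 = (-27925 + 190890)*424987 + 668 = 162965*424987 + 668 = 69258006455 + 668 = 69258007123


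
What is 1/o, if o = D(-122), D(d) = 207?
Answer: 1/207 ≈ 0.0048309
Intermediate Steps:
o = 207
1/o = 1/207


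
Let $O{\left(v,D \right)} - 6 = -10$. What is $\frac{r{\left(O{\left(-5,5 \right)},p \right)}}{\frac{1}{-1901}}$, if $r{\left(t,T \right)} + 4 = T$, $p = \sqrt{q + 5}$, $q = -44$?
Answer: $7604 - 1901 i \sqrt{39} \approx 7604.0 - 11872.0 i$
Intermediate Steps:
$O{\left(v,D \right)} = -4$ ($O{\left(v,D \right)} = 6 - 10 = -4$)
$p = i \sqrt{39}$ ($p = \sqrt{-44 + 5} = \sqrt{-39} = i \sqrt{39} \approx 6.245 i$)
$r{\left(t,T \right)} = -4 + T$
$\frac{r{\left(O{\left(-5,5 \right)},p \right)}}{\frac{1}{-1901}} = \frac{-4 + i \sqrt{39}}{\frac{1}{-1901}} = \frac{-4 + i \sqrt{39}}{- \frac{1}{1901}} = \left(-4 + i \sqrt{39}\right) \left(-1901\right) = 7604 - 1901 i \sqrt{39}$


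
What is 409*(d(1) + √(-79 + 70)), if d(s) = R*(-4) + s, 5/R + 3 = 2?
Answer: 8589 + 1227*I ≈ 8589.0 + 1227.0*I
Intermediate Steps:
R = -5 (R = 5/(-3 + 2) = 5/(-1) = 5*(-1) = -5)
d(s) = 20 + s (d(s) = -5*(-4) + s = 20 + s)
409*(d(1) + √(-79 + 70)) = 409*((20 + 1) + √(-79 + 70)) = 409*(21 + √(-9)) = 409*(21 + 3*I) = 8589 + 1227*I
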